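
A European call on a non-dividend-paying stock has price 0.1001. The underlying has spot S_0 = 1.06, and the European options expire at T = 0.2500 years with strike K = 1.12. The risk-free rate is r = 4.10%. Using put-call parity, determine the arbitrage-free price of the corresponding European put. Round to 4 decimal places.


Answer: Put price = 0.1487

Derivation:
Put-call parity: C - P = S_0 * exp(-qT) - K * exp(-rT).
S_0 * exp(-qT) = 1.0600 * 1.00000000 = 1.06000000
K * exp(-rT) = 1.1200 * 0.98980235 = 1.10857863
P = C - S*exp(-qT) + K*exp(-rT)
P = 0.1001 - 1.06000000 + 1.10857863 = 0.1487


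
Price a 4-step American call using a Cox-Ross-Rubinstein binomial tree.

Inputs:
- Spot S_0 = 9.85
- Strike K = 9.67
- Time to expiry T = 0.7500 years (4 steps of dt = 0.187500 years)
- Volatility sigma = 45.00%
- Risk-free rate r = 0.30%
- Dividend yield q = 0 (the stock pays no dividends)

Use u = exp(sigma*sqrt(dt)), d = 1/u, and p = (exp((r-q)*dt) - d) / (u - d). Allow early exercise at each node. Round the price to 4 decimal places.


dt = T/N = 0.187500
u = exp(sigma*sqrt(dt)) = 1.215136; d = 1/u = 0.822953
p = (exp((r-q)*dt) - d) / (u - d) = 0.452874
Discount per step: exp(-r*dt) = 0.999438
Stock lattice S(k, i) with i counting down-moves:
  k=0: S(0,0) = 9.8500
  k=1: S(1,0) = 11.9691; S(1,1) = 8.1061
  k=2: S(2,0) = 14.5441; S(2,1) = 9.8500; S(2,2) = 6.6709
  k=3: S(3,0) = 17.6730; S(3,1) = 11.9691; S(3,2) = 8.1061; S(3,3) = 5.4899
  k=4: S(4,0) = 21.4751; S(4,1) = 14.5441; S(4,2) = 9.8500; S(4,3) = 6.6709; S(4,4) = 4.5179
Terminal payoffs V(N, i) = max(S_T - K, 0):
  V(4,0) = 11.805104; V(4,1) = 4.874063; V(4,2) = 0.180000; V(4,3) = 0.000000; V(4,4) = 0.000000
Backward induction: V(k, i) = exp(-r*dt) * [p * V(k+1, i) + (1-p) * V(k+1, i+1)]; then take max(V_cont, immediate exercise) for American.
  V(3,0) = exp(-r*dt) * [p*11.805104 + (1-p)*4.874063] = 8.008448; exercise = 8.003010; V(3,0) = max -> 8.008448
  V(3,1) = exp(-r*dt) * [p*4.874063 + (1-p)*0.180000] = 2.304524; exercise = 2.299086; V(3,1) = max -> 2.304524
  V(3,2) = exp(-r*dt) * [p*0.180000 + (1-p)*0.000000] = 0.081472; exercise = 0.000000; V(3,2) = max -> 0.081472
  V(3,3) = exp(-r*dt) * [p*0.000000 + (1-p)*0.000000] = 0.000000; exercise = 0.000000; V(3,3) = max -> 0.000000
  V(2,0) = exp(-r*dt) * [p*8.008448 + (1-p)*2.304524] = 4.884936; exercise = 4.874063; V(2,0) = max -> 4.884936
  V(2,1) = exp(-r*dt) * [p*2.304524 + (1-p)*0.081472] = 1.087623; exercise = 0.180000; V(2,1) = max -> 1.087623
  V(2,2) = exp(-r*dt) * [p*0.081472 + (1-p)*0.000000] = 0.036876; exercise = 0.000000; V(2,2) = max -> 0.036876
  V(1,0) = exp(-r*dt) * [p*4.884936 + (1-p)*1.087623] = 2.805750; exercise = 2.299086; V(1,0) = max -> 2.805750
  V(1,1) = exp(-r*dt) * [p*1.087623 + (1-p)*0.036876] = 0.512444; exercise = 0.000000; V(1,1) = max -> 0.512444
  V(0,0) = exp(-r*dt) * [p*2.805750 + (1-p)*0.512444] = 1.550151; exercise = 0.180000; V(0,0) = max -> 1.550151

Answer: Price = V(0,0) = 1.5502


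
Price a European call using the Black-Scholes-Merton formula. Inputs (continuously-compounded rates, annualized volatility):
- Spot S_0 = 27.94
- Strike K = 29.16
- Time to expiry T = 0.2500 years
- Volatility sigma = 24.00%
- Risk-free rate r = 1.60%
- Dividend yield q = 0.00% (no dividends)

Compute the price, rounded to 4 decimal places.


Answer: Price = 0.8817

Derivation:
d1 = (ln(S/K) + (r - q + 0.5*sigma^2) * T) / (sigma * sqrt(T)) = -0.26282128
d2 = d1 - sigma * sqrt(T) = -0.38282128
exp(-rT) = 0.99600799; exp(-qT) = 1.00000000
C = S_0 * exp(-qT) * N(d1) - K * exp(-rT) * N(d2)
N(d1) = 0.39634417; N(d2) = 0.35092614
C = 27.9400 * 1.00000000 * 0.39634417 - 29.1600 * 0.99600799 * 0.35092614 = 0.8817


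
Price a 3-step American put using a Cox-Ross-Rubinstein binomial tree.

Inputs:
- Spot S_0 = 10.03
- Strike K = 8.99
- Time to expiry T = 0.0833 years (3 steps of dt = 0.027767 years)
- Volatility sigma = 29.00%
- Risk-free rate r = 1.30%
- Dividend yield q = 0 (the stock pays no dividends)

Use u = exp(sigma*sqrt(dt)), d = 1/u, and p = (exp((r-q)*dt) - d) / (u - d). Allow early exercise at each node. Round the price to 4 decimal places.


dt = T/N = 0.027767
u = exp(sigma*sqrt(dt)) = 1.049510; d = 1/u = 0.952825
p = (exp((r-q)*dt) - d) / (u - d) = 0.491656
Discount per step: exp(-r*dt) = 0.999639
Stock lattice S(k, i) with i counting down-moves:
  k=0: S(0,0) = 10.0300
  k=1: S(1,0) = 10.5266; S(1,1) = 9.5568
  k=2: S(2,0) = 11.0478; S(2,1) = 10.0300; S(2,2) = 9.1060
  k=3: S(3,0) = 11.5947; S(3,1) = 10.5266; S(3,2) = 9.5568; S(3,3) = 8.6764
Terminal payoffs V(N, i) = max(K - S_T, 0):
  V(3,0) = 0.000000; V(3,1) = 0.000000; V(3,2) = 0.000000; V(3,3) = 0.313575
Backward induction: V(k, i) = exp(-r*dt) * [p * V(k+1, i) + (1-p) * V(k+1, i+1)]; then take max(V_cont, immediate exercise) for American.
  V(2,0) = exp(-r*dt) * [p*0.000000 + (1-p)*0.000000] = 0.000000; exercise = 0.000000; V(2,0) = max -> 0.000000
  V(2,1) = exp(-r*dt) * [p*0.000000 + (1-p)*0.000000] = 0.000000; exercise = 0.000000; V(2,1) = max -> 0.000000
  V(2,2) = exp(-r*dt) * [p*0.000000 + (1-p)*0.313575] = 0.159346; exercise = 0.000000; V(2,2) = max -> 0.159346
  V(1,0) = exp(-r*dt) * [p*0.000000 + (1-p)*0.000000] = 0.000000; exercise = 0.000000; V(1,0) = max -> 0.000000
  V(1,1) = exp(-r*dt) * [p*0.000000 + (1-p)*0.159346] = 0.080974; exercise = 0.000000; V(1,1) = max -> 0.080974
  V(0,0) = exp(-r*dt) * [p*0.000000 + (1-p)*0.080974] = 0.041148; exercise = 0.000000; V(0,0) = max -> 0.041148

Answer: Price = V(0,0) = 0.0411


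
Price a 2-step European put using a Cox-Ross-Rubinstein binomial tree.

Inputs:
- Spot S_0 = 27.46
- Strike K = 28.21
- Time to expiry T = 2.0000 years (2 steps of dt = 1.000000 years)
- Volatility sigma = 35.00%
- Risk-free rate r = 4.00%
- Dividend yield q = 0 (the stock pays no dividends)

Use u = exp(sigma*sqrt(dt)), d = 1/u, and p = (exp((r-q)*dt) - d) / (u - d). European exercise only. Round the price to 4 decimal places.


Answer: Price = V(0,0) = 4.1167

Derivation:
dt = T/N = 1.000000
u = exp(sigma*sqrt(dt)) = 1.419068; d = 1/u = 0.704688
p = (exp((r-q)*dt) - d) / (u - d) = 0.470510
Discount per step: exp(-r*dt) = 0.960789
Stock lattice S(k, i) with i counting down-moves:
  k=0: S(0,0) = 27.4600
  k=1: S(1,0) = 38.9676; S(1,1) = 19.3507
  k=2: S(2,0) = 55.2976; S(2,1) = 27.4600; S(2,2) = 13.6362
Terminal payoffs V(N, i) = max(K - S_T, 0):
  V(2,0) = 0.000000; V(2,1) = 0.750000; V(2,2) = 14.573768
Backward induction: V(k, i) = exp(-r*dt) * [p * V(k+1, i) + (1-p) * V(k+1, i+1)].
  V(1,0) = exp(-r*dt) * [p*0.000000 + (1-p)*0.750000] = 0.381546
  V(1,1) = exp(-r*dt) * [p*0.750000 + (1-p)*14.573768] = 7.753135
  V(0,0) = exp(-r*dt) * [p*0.381546 + (1-p)*7.753135] = 4.116722


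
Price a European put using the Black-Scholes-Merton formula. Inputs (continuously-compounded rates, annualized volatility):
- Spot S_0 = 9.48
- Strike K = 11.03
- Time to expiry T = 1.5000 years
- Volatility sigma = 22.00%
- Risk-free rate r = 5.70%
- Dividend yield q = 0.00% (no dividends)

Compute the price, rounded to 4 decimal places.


d1 = (ln(S/K) + (r - q + 0.5*sigma^2) * T) / (sigma * sqrt(T)) = -0.10998401
d2 = d1 - sigma * sqrt(T) = -0.37942788
exp(-rT) = 0.91805314; exp(-qT) = 1.00000000
P = K * exp(-rT) * N(-d2) - S_0 * exp(-qT) * N(-d1)
N(-d1) = 0.54378897; N(-d2) = 0.64781492
P = 11.0300 * 0.91805314 * 0.64781492 - 9.4800 * 1.00000000 * 0.54378897 = 1.4047

Answer: Price = 1.4047


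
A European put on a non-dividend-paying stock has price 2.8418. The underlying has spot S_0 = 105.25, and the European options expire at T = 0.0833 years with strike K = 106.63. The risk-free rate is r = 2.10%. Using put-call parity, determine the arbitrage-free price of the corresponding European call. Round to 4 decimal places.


Put-call parity: C - P = S_0 * exp(-qT) - K * exp(-rT).
S_0 * exp(-qT) = 105.2500 * 1.00000000 = 105.25000000
K * exp(-rT) = 106.6300 * 0.99825223 = 106.44363519
C = P + S*exp(-qT) - K*exp(-rT)
C = 2.8418 + 105.25000000 - 106.44363519 = 1.6482

Answer: Call price = 1.6482


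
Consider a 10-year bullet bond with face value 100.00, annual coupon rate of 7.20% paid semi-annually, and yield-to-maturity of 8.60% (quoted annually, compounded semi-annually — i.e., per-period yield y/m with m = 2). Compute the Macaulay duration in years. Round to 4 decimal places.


Coupon per period c = face * coupon_rate / m = 3.600000
Periods per year m = 2; per-period yield y/m = 0.043000
Number of cashflows N = 20
Cashflows (t years, CF_t, discount factor 1/(1+y/m)^(m*t), PV):
  t = 0.5000: CF_t = 3.600000, DF = 0.958773, PV = 3.451582
  t = 1.0000: CF_t = 3.600000, DF = 0.919245, PV = 3.309283
  t = 1.5000: CF_t = 3.600000, DF = 0.881347, PV = 3.172850
  t = 2.0000: CF_t = 3.600000, DF = 0.845012, PV = 3.042042
  t = 2.5000: CF_t = 3.600000, DF = 0.810174, PV = 2.916627
  t = 3.0000: CF_t = 3.600000, DF = 0.776773, PV = 2.796383
  t = 3.5000: CF_t = 3.600000, DF = 0.744749, PV = 2.681096
  t = 4.0000: CF_t = 3.600000, DF = 0.714045, PV = 2.570562
  t = 4.5000: CF_t = 3.600000, DF = 0.684607, PV = 2.464585
  t = 5.0000: CF_t = 3.600000, DF = 0.656382, PV = 2.362977
  t = 5.5000: CF_t = 3.600000, DF = 0.629322, PV = 2.265558
  t = 6.0000: CF_t = 3.600000, DF = 0.603376, PV = 2.172155
  t = 6.5000: CF_t = 3.600000, DF = 0.578501, PV = 2.082603
  t = 7.0000: CF_t = 3.600000, DF = 0.554651, PV = 1.996743
  t = 7.5000: CF_t = 3.600000, DF = 0.531784, PV = 1.914423
  t = 8.0000: CF_t = 3.600000, DF = 0.509860, PV = 1.835497
  t = 8.5000: CF_t = 3.600000, DF = 0.488840, PV = 1.759824
  t = 9.0000: CF_t = 3.600000, DF = 0.468687, PV = 1.687271
  t = 9.5000: CF_t = 3.600000, DF = 0.449364, PV = 1.617710
  t = 10.0000: CF_t = 103.600000, DF = 0.430838, PV = 44.634799
Price P = sum_t PV_t = 90.734569
Macaulay numerator sum_t t * PV_t:
  t * PV_t at t = 0.5000: 1.725791
  t * PV_t at t = 1.0000: 3.309283
  t * PV_t at t = 1.5000: 4.759275
  t * PV_t at t = 2.0000: 6.084085
  t * PV_t at t = 2.5000: 7.291569
  t * PV_t at t = 3.0000: 8.389149
  t * PV_t at t = 3.5000: 9.383836
  t * PV_t at t = 4.0000: 10.282247
  t * PV_t at t = 4.5000: 11.090631
  t * PV_t at t = 5.0000: 11.814883
  t * PV_t at t = 5.5000: 12.460567
  t * PV_t at t = 6.0000: 13.032930
  t * PV_t at t = 6.5000: 13.536920
  t * PV_t at t = 7.0000: 13.977201
  t * PV_t at t = 7.5000: 14.358172
  t * PV_t at t = 8.0000: 14.683972
  t * PV_t at t = 8.5000: 14.958505
  t * PV_t at t = 9.0000: 15.185443
  t * PV_t at t = 9.5000: 15.368244
  t * PV_t at t = 10.0000: 446.347994
Macaulay duration D = (sum_t t * PV_t) / P = 648.040693 / 90.734569 = 7.142159

Answer: Macaulay duration = 7.1422 years


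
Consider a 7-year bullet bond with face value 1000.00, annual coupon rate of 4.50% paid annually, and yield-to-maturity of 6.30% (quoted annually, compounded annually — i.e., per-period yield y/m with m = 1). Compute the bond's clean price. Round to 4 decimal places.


Answer: Price = 900.5798

Derivation:
Coupon per period c = face * coupon_rate / m = 45.000000
Periods per year m = 1; per-period yield y/m = 0.063000
Number of cashflows N = 7
Cashflows (t years, CF_t, discount factor 1/(1+y/m)^(m*t), PV):
  t = 1.0000: CF_t = 45.000000, DF = 0.940734, PV = 42.333020
  t = 2.0000: CF_t = 45.000000, DF = 0.884980, PV = 39.824101
  t = 3.0000: CF_t = 45.000000, DF = 0.832531, PV = 37.463877
  t = 4.0000: CF_t = 45.000000, DF = 0.783190, PV = 35.243534
  t = 5.0000: CF_t = 45.000000, DF = 0.736773, PV = 33.154783
  t = 6.0000: CF_t = 45.000000, DF = 0.693107, PV = 31.189824
  t = 7.0000: CF_t = 1045.000000, DF = 0.652029, PV = 681.370676
Price P = sum_t PV_t = 900.579816


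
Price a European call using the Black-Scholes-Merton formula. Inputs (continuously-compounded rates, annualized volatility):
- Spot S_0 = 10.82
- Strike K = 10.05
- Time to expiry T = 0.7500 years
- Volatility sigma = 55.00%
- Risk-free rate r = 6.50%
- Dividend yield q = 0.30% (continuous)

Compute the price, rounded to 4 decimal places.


Answer: Price = 2.5885

Derivation:
d1 = (ln(S/K) + (r - q + 0.5*sigma^2) * T) / (sigma * sqrt(T)) = 0.49077111
d2 = d1 - sigma * sqrt(T) = 0.01445714
exp(-rT) = 0.95241920; exp(-qT) = 0.99775253
C = S_0 * exp(-qT) * N(d1) - K * exp(-rT) * N(d2)
N(d1) = 0.68820583; N(d2) = 0.50576736
C = 10.8200 * 0.99775253 * 0.68820583 - 10.0500 * 0.95241920 * 0.50576736 = 2.5885


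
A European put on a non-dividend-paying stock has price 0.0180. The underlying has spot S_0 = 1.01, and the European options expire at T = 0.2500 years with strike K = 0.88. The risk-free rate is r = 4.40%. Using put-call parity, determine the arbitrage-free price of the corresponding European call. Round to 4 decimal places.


Put-call parity: C - P = S_0 * exp(-qT) - K * exp(-rT).
S_0 * exp(-qT) = 1.0100 * 1.00000000 = 1.01000000
K * exp(-rT) = 0.8800 * 0.98906028 = 0.87037305
C = P + S*exp(-qT) - K*exp(-rT)
C = 0.0180 + 1.01000000 - 0.87037305 = 0.1576

Answer: Call price = 0.1576


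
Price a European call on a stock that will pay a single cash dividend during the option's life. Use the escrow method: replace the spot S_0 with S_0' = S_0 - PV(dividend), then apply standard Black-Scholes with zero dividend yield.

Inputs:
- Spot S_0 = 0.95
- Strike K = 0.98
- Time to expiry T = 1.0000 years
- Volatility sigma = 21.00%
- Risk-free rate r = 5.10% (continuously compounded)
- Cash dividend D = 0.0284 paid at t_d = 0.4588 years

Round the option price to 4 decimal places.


PV(D) = D * exp(-r * t_d) = 0.0284 * 0.97687283 = 0.02774319
S_0' = S_0 - PV(D) = 0.9500 - 0.02774319 = 0.92225681
d1 = (ln(S_0'/K) + (r + sigma^2/2)*T) / (sigma*sqrt(T)) = 0.05867215
d2 = d1 - sigma*sqrt(T) = -0.15132785
exp(-rT) = 0.95027867
N(d1) = 0.52339338; N(d2) = 0.43985855
C = S_0' * N(d1) - K * exp(-rT) * N(d2) = 0.92225681 * 0.52339338 - 0.9800 * 0.95027867 * 0.43985855 = 0.0731

Answer: Price = 0.0731


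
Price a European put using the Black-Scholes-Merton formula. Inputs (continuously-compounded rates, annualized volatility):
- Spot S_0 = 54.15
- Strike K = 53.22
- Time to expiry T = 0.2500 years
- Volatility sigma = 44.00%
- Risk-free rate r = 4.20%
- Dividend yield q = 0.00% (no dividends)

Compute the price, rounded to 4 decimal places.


Answer: Price = 3.9722

Derivation:
d1 = (ln(S/K) + (r - q + 0.5*sigma^2) * T) / (sigma * sqrt(T)) = 0.23647140
d2 = d1 - sigma * sqrt(T) = 0.01647140
exp(-rT) = 0.98955493; exp(-qT) = 1.00000000
P = K * exp(-rT) * N(-d2) - S_0 * exp(-qT) * N(-d1)
N(-d1) = 0.40653345; N(-d2) = 0.49342916
P = 53.2200 * 0.98955493 * 0.49342916 - 54.1500 * 1.00000000 * 0.40653345 = 3.9722


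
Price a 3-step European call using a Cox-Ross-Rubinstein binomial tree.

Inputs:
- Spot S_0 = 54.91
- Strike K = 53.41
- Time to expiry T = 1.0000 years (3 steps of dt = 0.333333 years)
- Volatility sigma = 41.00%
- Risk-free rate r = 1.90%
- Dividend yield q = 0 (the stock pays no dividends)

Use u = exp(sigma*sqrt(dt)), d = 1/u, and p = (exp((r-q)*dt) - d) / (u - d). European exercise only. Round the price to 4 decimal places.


Answer: Price = V(0,0) = 10.7264

Derivation:
dt = T/N = 0.333333
u = exp(sigma*sqrt(dt)) = 1.267078; d = 1/u = 0.789217
p = (exp((r-q)*dt) - d) / (u - d) = 0.454392
Discount per step: exp(-r*dt) = 0.993687
Stock lattice S(k, i) with i counting down-moves:
  k=0: S(0,0) = 54.9100
  k=1: S(1,0) = 69.5753; S(1,1) = 43.3359
  k=2: S(2,0) = 88.1573; S(2,1) = 54.9100; S(2,2) = 34.2015
  k=3: S(3,0) = 111.7022; S(3,1) = 69.5753; S(3,2) = 43.3359; S(3,3) = 26.9924
Terminal payoffs V(N, i) = max(S_T - K, 0):
  V(3,0) = 58.292190; V(3,1) = 16.165263; V(3,2) = 0.000000; V(3,3) = 0.000000
Backward induction: V(k, i) = exp(-r*dt) * [p * V(k+1, i) + (1-p) * V(k+1, i+1)].
  V(2,0) = exp(-r*dt) * [p*58.292190 + (1-p)*16.165263] = 35.084493
  V(2,1) = exp(-r*dt) * [p*16.165263 + (1-p)*0.000000] = 7.298992
  V(2,2) = exp(-r*dt) * [p*0.000000 + (1-p)*0.000000] = 0.000000
  V(1,0) = exp(-r*dt) * [p*35.084493 + (1-p)*7.298992] = 19.798710
  V(1,1) = exp(-r*dt) * [p*7.298992 + (1-p)*0.000000] = 3.295664
  V(0,0) = exp(-r*dt) * [p*19.798710 + (1-p)*3.295664] = 10.726366


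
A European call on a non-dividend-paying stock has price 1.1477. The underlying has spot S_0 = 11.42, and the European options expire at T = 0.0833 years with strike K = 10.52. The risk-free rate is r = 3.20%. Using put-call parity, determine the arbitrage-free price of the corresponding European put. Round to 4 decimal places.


Answer: Put price = 0.2197

Derivation:
Put-call parity: C - P = S_0 * exp(-qT) - K * exp(-rT).
S_0 * exp(-qT) = 11.4200 * 1.00000000 = 11.42000000
K * exp(-rT) = 10.5200 * 0.99733795 = 10.49199523
P = C - S*exp(-qT) + K*exp(-rT)
P = 1.1477 - 11.42000000 + 10.49199523 = 0.2197


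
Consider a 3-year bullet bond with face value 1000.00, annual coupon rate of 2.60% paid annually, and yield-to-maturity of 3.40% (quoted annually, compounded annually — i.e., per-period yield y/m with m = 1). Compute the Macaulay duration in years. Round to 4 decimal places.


Answer: Macaulay duration = 2.9237 years

Derivation:
Coupon per period c = face * coupon_rate / m = 26.000000
Periods per year m = 1; per-period yield y/m = 0.034000
Number of cashflows N = 3
Cashflows (t years, CF_t, discount factor 1/(1+y/m)^(m*t), PV):
  t = 1.0000: CF_t = 26.000000, DF = 0.967118, PV = 25.145068
  t = 2.0000: CF_t = 26.000000, DF = 0.935317, PV = 24.318247
  t = 3.0000: CF_t = 1026.000000, DF = 0.904562, PV = 928.080707
Price P = sum_t PV_t = 977.544022
Macaulay numerator sum_t t * PV_t:
  t * PV_t at t = 1.0000: 25.145068
  t * PV_t at t = 2.0000: 48.636495
  t * PV_t at t = 3.0000: 2784.242120
Macaulay duration D = (sum_t t * PV_t) / P = 2858.023682 / 977.544022 = 2.923678


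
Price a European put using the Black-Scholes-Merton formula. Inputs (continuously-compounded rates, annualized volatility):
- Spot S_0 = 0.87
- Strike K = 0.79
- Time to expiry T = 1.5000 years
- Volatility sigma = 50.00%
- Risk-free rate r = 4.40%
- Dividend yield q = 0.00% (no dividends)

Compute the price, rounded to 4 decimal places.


d1 = (ln(S/K) + (r - q + 0.5*sigma^2) * T) / (sigma * sqrt(T)) = 0.57148272
d2 = d1 - sigma * sqrt(T) = -0.04088971
exp(-rT) = 0.93613086; exp(-qT) = 1.00000000
P = K * exp(-rT) * N(-d2) - S_0 * exp(-qT) * N(-d1)
N(-d1) = 0.28383623; N(-d2) = 0.51630809
P = 0.7900 * 0.93613086 * 0.51630809 - 0.8700 * 1.00000000 * 0.28383623 = 0.1349

Answer: Price = 0.1349


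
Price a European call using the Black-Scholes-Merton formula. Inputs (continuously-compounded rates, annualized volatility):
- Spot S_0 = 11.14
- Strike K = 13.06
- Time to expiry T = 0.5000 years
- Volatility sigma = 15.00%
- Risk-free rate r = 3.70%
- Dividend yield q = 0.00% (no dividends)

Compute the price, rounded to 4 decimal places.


d1 = (ln(S/K) + (r - q + 0.5*sigma^2) * T) / (sigma * sqrt(T)) = -1.27172579
d2 = d1 - sigma * sqrt(T) = -1.37779181
exp(-rT) = 0.98167007; exp(-qT) = 1.00000000
C = S_0 * exp(-qT) * N(d1) - K * exp(-rT) * N(d2)
N(d1) = 0.10173528; N(d2) = 0.08413379
C = 11.1400 * 1.00000000 * 0.10173528 - 13.0600 * 0.98167007 * 0.08413379 = 0.0547

Answer: Price = 0.0547


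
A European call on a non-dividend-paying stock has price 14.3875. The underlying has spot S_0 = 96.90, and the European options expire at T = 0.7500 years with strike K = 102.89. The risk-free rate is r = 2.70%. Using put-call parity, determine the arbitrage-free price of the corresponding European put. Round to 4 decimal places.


Put-call parity: C - P = S_0 * exp(-qT) - K * exp(-rT).
S_0 * exp(-qT) = 96.9000 * 1.00000000 = 96.90000000
K * exp(-rT) = 102.8900 * 0.97995365 = 100.82743149
P = C - S*exp(-qT) + K*exp(-rT)
P = 14.3875 - 96.90000000 + 100.82743149 = 18.3149

Answer: Put price = 18.3149


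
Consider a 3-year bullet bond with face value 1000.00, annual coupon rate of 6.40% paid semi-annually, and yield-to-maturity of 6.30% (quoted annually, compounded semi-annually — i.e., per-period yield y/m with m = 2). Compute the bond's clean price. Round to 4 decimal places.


Coupon per period c = face * coupon_rate / m = 32.000000
Periods per year m = 2; per-period yield y/m = 0.031500
Number of cashflows N = 6
Cashflows (t years, CF_t, discount factor 1/(1+y/m)^(m*t), PV):
  t = 0.5000: CF_t = 32.000000, DF = 0.969462, PV = 31.022782
  t = 1.0000: CF_t = 32.000000, DF = 0.939856, PV = 30.075407
  t = 1.5000: CF_t = 32.000000, DF = 0.911155, PV = 29.156963
  t = 2.0000: CF_t = 32.000000, DF = 0.883330, PV = 28.266566
  t = 2.5000: CF_t = 32.000000, DF = 0.856355, PV = 27.403360
  t = 3.0000: CF_t = 1032.000000, DF = 0.830204, PV = 856.770103
Price P = sum_t PV_t = 1002.695181

Answer: Price = 1002.6952


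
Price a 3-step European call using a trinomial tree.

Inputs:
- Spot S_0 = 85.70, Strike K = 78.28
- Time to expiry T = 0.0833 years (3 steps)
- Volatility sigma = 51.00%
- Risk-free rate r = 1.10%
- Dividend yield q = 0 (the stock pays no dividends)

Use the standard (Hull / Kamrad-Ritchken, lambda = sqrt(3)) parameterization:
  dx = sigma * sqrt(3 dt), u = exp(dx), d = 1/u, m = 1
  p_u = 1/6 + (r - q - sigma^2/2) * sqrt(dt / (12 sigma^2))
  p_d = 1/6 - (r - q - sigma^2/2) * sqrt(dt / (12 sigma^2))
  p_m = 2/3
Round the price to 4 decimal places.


dt = T/N = 0.027767; dx = sigma*sqrt(3*dt) = 0.147195
u = exp(dx) = 1.158580; d = 1/u = 0.863126
p_u = 0.155438, p_m = 0.666667, p_d = 0.177895
Discount per step: exp(-r*dt) = 0.999695
Stock lattice S(k, j) with j the centered position index:
  k=0: S(0,+0) = 85.7000
  k=1: S(1,-1) = 73.9699; S(1,+0) = 85.7000; S(1,+1) = 99.2903
  k=2: S(2,-2) = 63.8453; S(2,-1) = 73.9699; S(2,+0) = 85.7000; S(2,+1) = 99.2903; S(2,+2) = 115.0357
  k=3: S(3,-3) = 55.1065; S(3,-2) = 63.8453; S(3,-1) = 73.9699; S(3,+0) = 85.7000; S(3,+1) = 99.2903; S(3,+2) = 115.0357; S(3,+3) = 133.2780
Terminal payoffs V(N, j) = max(S_T - K, 0):
  V(3,-3) = 0.000000; V(3,-2) = 0.000000; V(3,-1) = 0.000000; V(3,+0) = 7.420000; V(3,+1) = 21.010282; V(3,+2) = 36.755706; V(3,+3) = 54.998035
Backward induction: V(k, j) = exp(-r*dt) * [p_u * V(k+1, j+1) + p_m * V(k+1, j) + p_d * V(k+1, j-1)]
  V(2,-2) = exp(-r*dt) * [p_u*0.000000 + p_m*0.000000 + p_d*0.000000] = 0.000000
  V(2,-1) = exp(-r*dt) * [p_u*7.420000 + p_m*0.000000 + p_d*0.000000] = 1.152997
  V(2,+0) = exp(-r*dt) * [p_u*21.010282 + p_m*7.420000 + p_d*0.000000] = 8.209954
  V(2,+1) = exp(-r*dt) * [p_u*36.755706 + p_m*21.010282 + p_d*7.420000] = 21.033644
  V(2,+2) = exp(-r*dt) * [p_u*54.998035 + p_m*36.755706 + p_d*21.010282] = 36.778982
  V(1,-1) = exp(-r*dt) * [p_u*8.209954 + p_m*1.152997 + p_d*0.000000] = 2.044179
  V(1,+0) = exp(-r*dt) * [p_u*21.033644 + p_m*8.209954 + p_d*1.152997] = 8.945109
  V(1,+1) = exp(-r*dt) * [p_u*36.778982 + p_m*21.033644 + p_d*8.209954] = 21.193317
  V(0,+0) = exp(-r*dt) * [p_u*21.193317 + p_m*8.945109 + p_d*2.044179] = 9.618363

Answer: Price = V(0,0) = 9.6184


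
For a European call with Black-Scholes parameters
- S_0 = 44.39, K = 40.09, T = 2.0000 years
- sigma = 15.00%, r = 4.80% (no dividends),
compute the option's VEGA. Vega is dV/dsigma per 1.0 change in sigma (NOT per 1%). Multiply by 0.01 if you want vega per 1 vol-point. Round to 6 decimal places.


d1 = 1.0389156586; d2 = 0.8267836243
phi(d1) = 0.2325589806; exp(-qT) = 1.0000000000; exp(-rT) = 0.9084640161
Vega = S * exp(-qT) * phi(d1) * sqrt(T) = 44.3900 * 1.0000000000 * 0.2325589806 * 1.4142135624 = 14.599341

Answer: Vega = 14.599341


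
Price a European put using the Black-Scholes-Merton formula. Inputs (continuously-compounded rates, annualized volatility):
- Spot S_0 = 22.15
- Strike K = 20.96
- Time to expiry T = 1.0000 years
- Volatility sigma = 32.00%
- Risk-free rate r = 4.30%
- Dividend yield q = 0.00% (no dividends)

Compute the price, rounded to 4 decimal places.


d1 = (ln(S/K) + (r - q + 0.5*sigma^2) * T) / (sigma * sqrt(T)) = 0.46694262
d2 = d1 - sigma * sqrt(T) = 0.14694262
exp(-rT) = 0.95791139; exp(-qT) = 1.00000000
P = K * exp(-rT) * N(-d2) - S_0 * exp(-qT) * N(-d1)
N(-d1) = 0.32027047; N(-d2) = 0.44158866
P = 20.9600 * 0.95791139 * 0.44158866 - 22.1500 * 1.00000000 * 0.32027047 = 1.7721

Answer: Price = 1.7721


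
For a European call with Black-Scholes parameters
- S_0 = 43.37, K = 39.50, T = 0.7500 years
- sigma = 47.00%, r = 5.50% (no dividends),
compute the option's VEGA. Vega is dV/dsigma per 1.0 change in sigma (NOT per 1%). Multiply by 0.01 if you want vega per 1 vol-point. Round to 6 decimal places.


d1 = 0.5344906988; d2 = 0.1274587591
phi(d1) = 0.3458401217; exp(-qT) = 1.0000000000; exp(-rT) = 0.9595892027
Vega = S * exp(-qT) * phi(d1) * sqrt(T) = 43.3700 * 1.0000000000 * 0.3458401217 * 0.8660254038 = 12.989590

Answer: Vega = 12.989590


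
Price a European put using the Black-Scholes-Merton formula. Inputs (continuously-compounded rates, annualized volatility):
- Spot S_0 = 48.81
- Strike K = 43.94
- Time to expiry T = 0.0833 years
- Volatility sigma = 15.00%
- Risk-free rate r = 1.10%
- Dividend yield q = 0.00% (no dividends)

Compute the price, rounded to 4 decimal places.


d1 = (ln(S/K) + (r - q + 0.5*sigma^2) * T) / (sigma * sqrt(T)) = 2.47071198
d2 = d1 - sigma * sqrt(T) = 2.42741937
exp(-rT) = 0.99908412; exp(-qT) = 1.00000000
P = K * exp(-rT) * N(-d2) - S_0 * exp(-qT) * N(-d1)
N(-d1) = 0.00674222; N(-d2) = 0.00760333
P = 43.9400 * 0.99908412 * 0.00760333 - 48.8100 * 1.00000000 * 0.00674222 = 0.0047

Answer: Price = 0.0047


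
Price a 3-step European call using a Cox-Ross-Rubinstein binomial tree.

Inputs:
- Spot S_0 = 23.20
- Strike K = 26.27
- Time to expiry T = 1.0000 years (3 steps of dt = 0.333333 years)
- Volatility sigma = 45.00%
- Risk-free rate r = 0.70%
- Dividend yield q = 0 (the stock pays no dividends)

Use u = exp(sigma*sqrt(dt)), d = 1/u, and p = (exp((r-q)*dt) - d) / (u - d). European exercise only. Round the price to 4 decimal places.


Answer: Price = V(0,0) = 3.2855

Derivation:
dt = T/N = 0.333333
u = exp(sigma*sqrt(dt)) = 1.296681; d = 1/u = 0.771200
p = (exp((r-q)*dt) - d) / (u - d) = 0.439857
Discount per step: exp(-r*dt) = 0.997669
Stock lattice S(k, i) with i counting down-moves:
  k=0: S(0,0) = 23.2000
  k=1: S(1,0) = 30.0830; S(1,1) = 17.8918
  k=2: S(2,0) = 39.0080; S(2,1) = 23.2000; S(2,2) = 13.7982
  k=3: S(3,0) = 50.5810; S(3,1) = 30.0830; S(3,2) = 17.8918; S(3,3) = 10.6412
Terminal payoffs V(N, i) = max(S_T - K, 0):
  V(3,0) = 24.310956; V(3,1) = 3.812990; V(3,2) = 0.000000; V(3,3) = 0.000000
Backward induction: V(k, i) = exp(-r*dt) * [p * V(k+1, i) + (1-p) * V(k+1, i+1)].
  V(2,0) = exp(-r*dt) * [p*24.310956 + (1-p)*3.812990] = 12.799255
  V(2,1) = exp(-r*dt) * [p*3.812990 + (1-p)*0.000000] = 1.673260
  V(2,2) = exp(-r*dt) * [p*0.000000 + (1-p)*0.000000] = 0.000000
  V(1,0) = exp(-r*dt) * [p*12.799255 + (1-p)*1.673260] = 6.551797
  V(1,1) = exp(-r*dt) * [p*1.673260 + (1-p)*0.000000] = 0.734279
  V(0,0) = exp(-r*dt) * [p*6.551797 + (1-p)*0.734279] = 3.285477


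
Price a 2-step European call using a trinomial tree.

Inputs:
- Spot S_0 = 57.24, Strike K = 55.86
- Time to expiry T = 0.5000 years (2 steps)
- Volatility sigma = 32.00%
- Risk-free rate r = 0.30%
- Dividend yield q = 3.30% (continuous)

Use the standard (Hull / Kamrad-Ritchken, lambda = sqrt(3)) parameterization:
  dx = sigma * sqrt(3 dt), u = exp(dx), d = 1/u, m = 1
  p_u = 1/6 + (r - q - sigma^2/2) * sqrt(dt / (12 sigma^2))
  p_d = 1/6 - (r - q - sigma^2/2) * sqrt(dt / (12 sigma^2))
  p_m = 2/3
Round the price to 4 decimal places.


Answer: Price = V(0,0) = 4.8279

Derivation:
dt = T/N = 0.250000; dx = sigma*sqrt(3*dt) = 0.277128
u = exp(dx) = 1.319335; d = 1/u = 0.757957
p_u = 0.130041, p_m = 0.666667, p_d = 0.203292
Discount per step: exp(-r*dt) = 0.999250
Stock lattice S(k, j) with j the centered position index:
  k=0: S(0,+0) = 57.2400
  k=1: S(1,-1) = 43.3855; S(1,+0) = 57.2400; S(1,+1) = 75.5188
  k=2: S(2,-2) = 32.8843; S(2,-1) = 43.3855; S(2,+0) = 57.2400; S(2,+1) = 75.5188; S(2,+2) = 99.6346
Terminal payoffs V(N, j) = max(S_T - K, 0):
  V(2,-2) = 0.000000; V(2,-1) = 0.000000; V(2,+0) = 1.380000; V(2,+1) = 19.658759; V(2,+2) = 43.774572
Backward induction: V(k, j) = exp(-r*dt) * [p_u * V(k+1, j+1) + p_m * V(k+1, j) + p_d * V(k+1, j-1)]
  V(1,-1) = exp(-r*dt) * [p_u*1.380000 + p_m*0.000000 + p_d*0.000000] = 0.179322
  V(1,+0) = exp(-r*dt) * [p_u*19.658759 + p_m*1.380000 + p_d*0.000000] = 3.473838
  V(1,+1) = exp(-r*dt) * [p_u*43.774572 + p_m*19.658759 + p_d*1.380000] = 19.064568
  V(0,+0) = exp(-r*dt) * [p_u*19.064568 + p_m*3.473838 + p_d*0.179322] = 4.827900


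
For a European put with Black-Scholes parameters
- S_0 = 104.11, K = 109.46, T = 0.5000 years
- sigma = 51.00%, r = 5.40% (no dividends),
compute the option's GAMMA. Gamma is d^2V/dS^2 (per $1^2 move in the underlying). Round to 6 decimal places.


d1 = 0.1162257462; d2 = -0.2443987122
phi(d1) = 0.3962568189; exp(-qT) = 1.0000000000; exp(-rT) = 0.9733612415
Gamma = exp(-qT) * phi(d1) / (S * sigma * sqrt(T)) = 1.0000000000 * 0.3962568189 / (104.1100 * 0.5100 * 0.7071067812) = 0.010554

Answer: Gamma = 0.010554


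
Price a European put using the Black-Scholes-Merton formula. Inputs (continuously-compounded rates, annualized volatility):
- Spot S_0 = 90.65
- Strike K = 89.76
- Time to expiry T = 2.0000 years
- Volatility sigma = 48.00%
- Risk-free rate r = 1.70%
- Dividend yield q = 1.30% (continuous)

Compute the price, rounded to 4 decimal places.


Answer: Price = 22.4855

Derivation:
d1 = (ln(S/K) + (r - q + 0.5*sigma^2) * T) / (sigma * sqrt(T)) = 0.36573109
d2 = d1 - sigma * sqrt(T) = -0.31309142
exp(-rT) = 0.96657150; exp(-qT) = 0.97433509
P = K * exp(-rT) * N(-d2) - S_0 * exp(-qT) * N(-d1)
N(-d1) = 0.35728287; N(-d2) = 0.62289440
P = 89.7600 * 0.96657150 * 0.62289440 - 90.6500 * 0.97433509 * 0.35728287 = 22.4855


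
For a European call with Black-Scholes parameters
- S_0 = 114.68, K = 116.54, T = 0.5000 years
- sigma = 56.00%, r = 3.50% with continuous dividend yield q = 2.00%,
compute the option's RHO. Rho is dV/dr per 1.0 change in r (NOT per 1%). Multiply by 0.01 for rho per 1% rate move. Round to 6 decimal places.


Answer: Rho = 23.651469

Derivation:
d1 = 0.1762995985; d2 = -0.2196801990
phi(d1) = 0.3927903353; exp(-qT) = 0.9900498337; exp(-rT) = 0.9826522357
N(d2) = 0.4130601134
Rho = K*T*exp(-rT)*N(d2) = 116.5400 * 0.5000 * 0.9826522357 * 0.4130601134 = 23.651469


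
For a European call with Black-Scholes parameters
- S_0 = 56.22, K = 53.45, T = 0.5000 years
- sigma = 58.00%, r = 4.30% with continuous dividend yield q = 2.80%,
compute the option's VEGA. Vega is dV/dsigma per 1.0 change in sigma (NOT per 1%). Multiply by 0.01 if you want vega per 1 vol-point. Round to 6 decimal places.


d1 = 0.3465455430; d2 = -0.0635763901
phi(d1) = 0.3756920677; exp(-qT) = 0.9860975443; exp(-rT) = 0.9787294775
Vega = S * exp(-qT) * phi(d1) * sqrt(T) = 56.2200 * 0.9860975443 * 0.3756920677 * 0.7071067812 = 14.727456

Answer: Vega = 14.727456


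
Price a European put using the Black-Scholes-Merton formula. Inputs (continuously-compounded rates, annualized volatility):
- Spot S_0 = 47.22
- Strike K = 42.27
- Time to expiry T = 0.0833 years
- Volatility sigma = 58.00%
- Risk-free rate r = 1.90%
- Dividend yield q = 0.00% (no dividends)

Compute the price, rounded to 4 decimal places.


d1 = (ln(S/K) + (r - q + 0.5*sigma^2) * T) / (sigma * sqrt(T)) = 0.75469008
d2 = d1 - sigma * sqrt(T) = 0.58729199
exp(-rT) = 0.99841855; exp(-qT) = 1.00000000
P = K * exp(-rT) * N(-d2) - S_0 * exp(-qT) * N(-d1)
N(-d1) = 0.22521748; N(-d2) = 0.27850381
P = 42.2700 * 0.99841855 * 0.27850381 - 47.2200 * 1.00000000 * 0.22521748 = 1.1190

Answer: Price = 1.1190


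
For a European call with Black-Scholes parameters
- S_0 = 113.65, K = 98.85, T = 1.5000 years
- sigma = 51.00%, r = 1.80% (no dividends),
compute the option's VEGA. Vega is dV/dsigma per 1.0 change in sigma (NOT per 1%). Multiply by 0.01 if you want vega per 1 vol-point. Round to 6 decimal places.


Answer: Vega = 46.962650

Derivation:
d1 = 0.5789040818; d2 = -0.0457158026
phi(d1) = 0.3373941319; exp(-qT) = 1.0000000000; exp(-rT) = 0.9733612415
Vega = S * exp(-qT) * phi(d1) * sqrt(T) = 113.6500 * 1.0000000000 * 0.3373941319 * 1.2247448714 = 46.962650


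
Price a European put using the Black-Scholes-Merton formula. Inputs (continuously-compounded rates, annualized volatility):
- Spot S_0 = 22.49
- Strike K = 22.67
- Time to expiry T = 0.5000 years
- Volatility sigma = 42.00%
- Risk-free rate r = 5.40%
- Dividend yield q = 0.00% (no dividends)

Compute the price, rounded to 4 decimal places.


d1 = (ln(S/K) + (r - q + 0.5*sigma^2) * T) / (sigma * sqrt(T)) = 0.21256405
d2 = d1 - sigma * sqrt(T) = -0.08442080
exp(-rT) = 0.97336124; exp(-qT) = 1.00000000
P = K * exp(-rT) * N(-d2) - S_0 * exp(-qT) * N(-d1)
N(-d1) = 0.41583351; N(-d2) = 0.53363906
P = 22.6700 * 0.97336124 * 0.53363906 - 22.4900 * 1.00000000 * 0.41583351 = 2.4232

Answer: Price = 2.4232


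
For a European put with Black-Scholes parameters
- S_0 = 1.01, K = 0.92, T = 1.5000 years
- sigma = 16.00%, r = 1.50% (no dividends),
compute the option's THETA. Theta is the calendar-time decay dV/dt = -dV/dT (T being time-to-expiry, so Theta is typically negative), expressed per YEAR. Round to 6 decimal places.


d1 = 0.6890819822; d2 = 0.4931228028
phi(d1) = 0.3146307587; exp(-qT) = 1.0000000000; exp(-rT) = 0.9777512372
Theta = -S*exp(-qT)*phi(d1)*sigma/(2*sqrt(T)) + r*K*exp(-rT)*N(-d2) - q*S*exp(-qT)*N(-d1)
N(-d1) = 0.2453858389; N(-d2) = 0.3109629099; sqrt(T) = 1.2247448714
Term 1 = -1.0100 * 1.0000000000 * 0.3146307587 * 0.1600 / (2 * 1.2247448714) = -0.0207571110
Term 2 = 0.0150 * 0.9200 * 0.9777512372 * 0.3109629099 = 0.0041958123
Term 3 = 0 (no dividend yield, q = 0)
Theta = -0.0207571110 + (0.0041958123) + (0.0000000000) = -0.016561

Answer: Theta = -0.016561


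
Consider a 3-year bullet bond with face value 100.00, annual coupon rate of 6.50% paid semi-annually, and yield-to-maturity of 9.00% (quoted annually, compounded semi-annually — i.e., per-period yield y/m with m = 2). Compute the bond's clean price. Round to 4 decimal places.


Answer: Price = 93.5527

Derivation:
Coupon per period c = face * coupon_rate / m = 3.250000
Periods per year m = 2; per-period yield y/m = 0.045000
Number of cashflows N = 6
Cashflows (t years, CF_t, discount factor 1/(1+y/m)^(m*t), PV):
  t = 0.5000: CF_t = 3.250000, DF = 0.956938, PV = 3.110048
  t = 1.0000: CF_t = 3.250000, DF = 0.915730, PV = 2.976122
  t = 1.5000: CF_t = 3.250000, DF = 0.876297, PV = 2.847964
  t = 2.0000: CF_t = 3.250000, DF = 0.838561, PV = 2.725324
  t = 2.5000: CF_t = 3.250000, DF = 0.802451, PV = 2.607966
  t = 3.0000: CF_t = 103.250000, DF = 0.767896, PV = 79.285235
Price P = sum_t PV_t = 93.552659


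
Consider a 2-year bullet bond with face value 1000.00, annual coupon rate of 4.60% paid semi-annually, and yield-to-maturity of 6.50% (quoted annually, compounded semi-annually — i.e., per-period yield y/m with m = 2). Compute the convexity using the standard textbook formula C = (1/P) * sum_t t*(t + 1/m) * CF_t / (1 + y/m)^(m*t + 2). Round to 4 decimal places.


Answer: Convexity = 4.4787

Derivation:
Coupon per period c = face * coupon_rate / m = 23.000000
Periods per year m = 2; per-period yield y/m = 0.032500
Number of cashflows N = 4
Cashflows (t years, CF_t, discount factor 1/(1+y/m)^(m*t), PV):
  t = 0.5000: CF_t = 23.000000, DF = 0.968523, PV = 22.276029
  t = 1.0000: CF_t = 23.000000, DF = 0.938037, PV = 21.574847
  t = 1.5000: CF_t = 23.000000, DF = 0.908510, PV = 20.895735
  t = 2.0000: CF_t = 1023.000000, DF = 0.879913, PV = 900.151050
Price P = sum_t PV_t = 964.897661
Convexity numerator sum_t t*(t + 1/m) * CF_t / (1+y/m)^(m*t + 2):
  t = 0.5000: term = 10.447868
  t = 1.0000: term = 30.357000
  t = 1.5000: term = 58.802906
  t = 2.0000: term = 4221.874080
Convexity = (1/P) * sum = 4321.481854 / 964.897661 = 4.478695


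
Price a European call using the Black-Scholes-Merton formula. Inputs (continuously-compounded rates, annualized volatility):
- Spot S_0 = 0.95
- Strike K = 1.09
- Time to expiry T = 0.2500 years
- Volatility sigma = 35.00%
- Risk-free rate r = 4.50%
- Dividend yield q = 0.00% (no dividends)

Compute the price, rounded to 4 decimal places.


d1 = (ln(S/K) + (r - q + 0.5*sigma^2) * T) / (sigma * sqrt(T)) = -0.63376280
d2 = d1 - sigma * sqrt(T) = -0.80876280
exp(-rT) = 0.98881304; exp(-qT) = 1.00000000
C = S_0 * exp(-qT) * N(d1) - K * exp(-rT) * N(d2)
N(d1) = 0.26311782; N(d2) = 0.20932580
C = 0.9500 * 1.00000000 * 0.26311782 - 1.0900 * 0.98881304 * 0.20932580 = 0.0243

Answer: Price = 0.0243


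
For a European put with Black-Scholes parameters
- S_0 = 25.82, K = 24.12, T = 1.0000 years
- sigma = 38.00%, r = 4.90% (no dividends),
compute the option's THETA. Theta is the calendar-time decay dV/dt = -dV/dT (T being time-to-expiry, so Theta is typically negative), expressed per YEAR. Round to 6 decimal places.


d1 = 0.4981789831; d2 = 0.1181789831
phi(d1) = 0.3523854469; exp(-qT) = 1.0000000000; exp(-rT) = 0.9521811297
Theta = -S*exp(-qT)*phi(d1)*sigma/(2*sqrt(T)) + r*K*exp(-rT)*N(-d2) - q*S*exp(-qT)*N(-d1)
N(-d1) = 0.3091789473; N(-d2) = 0.4529629212; sqrt(T) = 1.0000000000
Term 1 = -25.8200 * 1.0000000000 * 0.3523854469 * 0.3800 / (2 * 1.0000000000) = -1.7287325254
Term 2 = 0.0490 * 24.1200 * 0.9521811297 * 0.4529629212 = 0.5097480895
Term 3 = 0 (no dividend yield, q = 0)
Theta = -1.7287325254 + (0.5097480895) + (0.0000000000) = -1.218984

Answer: Theta = -1.218984


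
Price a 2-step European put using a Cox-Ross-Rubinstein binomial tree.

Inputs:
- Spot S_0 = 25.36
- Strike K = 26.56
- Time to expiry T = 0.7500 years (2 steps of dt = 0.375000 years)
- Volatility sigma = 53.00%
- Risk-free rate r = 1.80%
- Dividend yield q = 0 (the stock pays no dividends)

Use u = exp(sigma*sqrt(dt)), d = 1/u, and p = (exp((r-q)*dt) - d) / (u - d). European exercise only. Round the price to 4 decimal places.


Answer: Price = V(0,0) = 4.8492

Derivation:
dt = T/N = 0.375000
u = exp(sigma*sqrt(dt)) = 1.383418; d = 1/u = 0.722847
p = (exp((r-q)*dt) - d) / (u - d) = 0.429818
Discount per step: exp(-r*dt) = 0.993273
Stock lattice S(k, i) with i counting down-moves:
  k=0: S(0,0) = 25.3600
  k=1: S(1,0) = 35.0835; S(1,1) = 18.3314
  k=2: S(2,0) = 48.5351; S(2,1) = 25.3600; S(2,2) = 13.2508
Terminal payoffs V(N, i) = max(K - S_T, 0):
  V(2,0) = 0.000000; V(2,1) = 1.200000; V(2,2) = 13.309194
Backward induction: V(k, i) = exp(-r*dt) * [p * V(k+1, i) + (1-p) * V(k+1, i+1)].
  V(1,0) = exp(-r*dt) * [p*0.000000 + (1-p)*1.200000] = 0.679615
  V(1,1) = exp(-r*dt) * [p*1.200000 + (1-p)*13.309194] = 8.049918
  V(0,0) = exp(-r*dt) * [p*0.679615 + (1-p)*8.049918] = 4.849183


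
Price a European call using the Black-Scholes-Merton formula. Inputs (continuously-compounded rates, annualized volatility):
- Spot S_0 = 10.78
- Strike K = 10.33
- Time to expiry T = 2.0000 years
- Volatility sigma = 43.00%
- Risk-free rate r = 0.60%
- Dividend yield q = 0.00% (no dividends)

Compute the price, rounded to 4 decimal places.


Answer: Price = 2.8034

Derivation:
d1 = (ln(S/K) + (r - q + 0.5*sigma^2) * T) / (sigma * sqrt(T)) = 0.39390827
d2 = d1 - sigma * sqrt(T) = -0.21420356
exp(-rT) = 0.98807171; exp(-qT) = 1.00000000
C = S_0 * exp(-qT) * N(d1) - K * exp(-rT) * N(d2)
N(d1) = 0.65317562; N(d2) = 0.41519416
C = 10.7800 * 1.00000000 * 0.65317562 - 10.3300 * 0.98807171 * 0.41519416 = 2.8034


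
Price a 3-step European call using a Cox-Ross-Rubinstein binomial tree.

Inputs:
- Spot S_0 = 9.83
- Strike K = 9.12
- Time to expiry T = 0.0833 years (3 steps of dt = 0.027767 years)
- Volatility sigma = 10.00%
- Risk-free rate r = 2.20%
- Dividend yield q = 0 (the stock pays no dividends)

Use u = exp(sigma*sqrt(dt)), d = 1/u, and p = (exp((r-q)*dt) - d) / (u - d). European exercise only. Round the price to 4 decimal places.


Answer: Price = V(0,0) = 0.7267

Derivation:
dt = T/N = 0.027767
u = exp(sigma*sqrt(dt)) = 1.016803; d = 1/u = 0.983475
p = (exp((r-q)*dt) - d) / (u - d) = 0.514169
Discount per step: exp(-r*dt) = 0.999389
Stock lattice S(k, i) with i counting down-moves:
  k=0: S(0,0) = 9.8300
  k=1: S(1,0) = 9.9952; S(1,1) = 9.6676
  k=2: S(2,0) = 10.1631; S(2,1) = 9.8300; S(2,2) = 9.5078
  k=3: S(3,0) = 10.3339; S(3,1) = 9.9952; S(3,2) = 9.6676; S(3,3) = 9.3507
Terminal payoffs V(N, i) = max(S_T - K, 0):
  V(3,0) = 1.213892; V(3,1) = 0.875173; V(3,2) = 0.547557; V(3,3) = 0.230679
Backward induction: V(k, i) = exp(-r*dt) * [p * V(k+1, i) + (1-p) * V(k+1, i+1)].
  V(2,0) = exp(-r*dt) * [p*1.213892 + (1-p)*0.875173] = 1.048691
  V(2,1) = exp(-r*dt) * [p*0.875173 + (1-p)*0.547557] = 0.715569
  V(2,2) = exp(-r*dt) * [p*0.547557 + (1-p)*0.230679] = 0.393367
  V(1,0) = exp(-r*dt) * [p*1.048691 + (1-p)*0.715569] = 0.886308
  V(1,1) = exp(-r*dt) * [p*0.715569 + (1-p)*0.393367] = 0.558692
  V(0,0) = exp(-r*dt) * [p*0.886308 + (1-p)*0.558692] = 0.726698
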